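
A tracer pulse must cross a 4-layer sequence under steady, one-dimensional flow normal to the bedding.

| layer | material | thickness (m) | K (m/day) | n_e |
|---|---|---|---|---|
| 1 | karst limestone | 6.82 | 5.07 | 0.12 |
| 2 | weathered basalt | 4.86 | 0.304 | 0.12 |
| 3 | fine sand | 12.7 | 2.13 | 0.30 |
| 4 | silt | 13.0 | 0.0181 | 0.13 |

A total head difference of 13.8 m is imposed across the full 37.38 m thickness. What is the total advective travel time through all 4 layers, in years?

1.02

With flow normal to the layers, continuity requires the same specific discharge q through every layer.
Σ(b_i/K_i) = 6.82/5.07 + 4.86/0.304 + 12.7/2.13 + 13.0/0.0181 = 741.5 d.
q = Δh / Σ(b_i/K_i) = 13.8 / 741.5 = 0.01861 m/day.
In each layer the seepage velocity is v_i = q/n_i, so the layer transit time is t_i = b_i·n_i / q:
  layer 1 (karst limestone): t_1 = 6.82 × 0.12 / 0.01861 = 43.98 d
  layer 2 (weathered basalt): t_2 = 4.86 × 0.12 / 0.01861 = 31.34 d
  layer 3 (fine sand): t_3 = 12.7 × 0.30 / 0.01861 = 204.7 d
  layer 4 (silt): t_4 = 13.0 × 0.13 / 0.01861 = 90.81 d
Total t = Σ t_i = 370.8 days = 1.015 years.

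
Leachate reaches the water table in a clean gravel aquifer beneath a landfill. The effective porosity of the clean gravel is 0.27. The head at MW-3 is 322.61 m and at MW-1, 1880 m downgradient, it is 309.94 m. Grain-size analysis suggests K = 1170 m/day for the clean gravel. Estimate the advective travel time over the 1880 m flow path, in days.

Hydraulic gradient i = (322.61 − 309.94) / 1880 = 12.67 / 1880 = 0.006739.
Darcy flux q = K · i = 1170 × 0.006739 = 7.885 m/day.
Seepage velocity v = q / n_e = 7.885 / 0.27 = 29.20 m/day.
Travel time t = L / v = 1880 / 29.20 = 64.37 days.

64.4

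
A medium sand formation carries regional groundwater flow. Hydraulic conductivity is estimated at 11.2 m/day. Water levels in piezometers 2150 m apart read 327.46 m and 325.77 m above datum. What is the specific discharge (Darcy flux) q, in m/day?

Hydraulic gradient i = (327.46 − 325.77) / 2150 = 1.69 / 2150 = 0.0007860.
Specific discharge q = K · i = 11.20 × 0.0007860 = 0.008804 m/day.

0.00880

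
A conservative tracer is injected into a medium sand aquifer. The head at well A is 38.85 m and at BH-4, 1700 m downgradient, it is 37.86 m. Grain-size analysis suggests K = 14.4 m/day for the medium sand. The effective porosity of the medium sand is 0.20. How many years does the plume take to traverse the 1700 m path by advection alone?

111

Hydraulic gradient i = (38.85 − 37.86) / 1700 = 0.99 / 1700 = 0.0005824.
Darcy flux q = K · i = 14.40 × 0.0005824 = 0.008386 m/day.
Seepage velocity v = q / n_e = 0.008386 / 0.20 = 0.04193 m/day.
Travel time t = L / v = 1700 / 0.04193 = 40544 days = 111.0 years.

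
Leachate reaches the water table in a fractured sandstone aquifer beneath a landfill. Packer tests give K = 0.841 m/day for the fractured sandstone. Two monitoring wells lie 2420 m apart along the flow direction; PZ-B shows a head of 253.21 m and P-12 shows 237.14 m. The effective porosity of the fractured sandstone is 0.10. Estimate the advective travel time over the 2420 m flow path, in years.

119

Hydraulic gradient i = (253.21 − 237.14) / 2420 = 16.07 / 2420 = 0.006640.
Darcy flux q = K · i = 0.8410 × 0.006640 = 0.005585 m/day.
Seepage velocity v = q / n_e = 0.005585 / 0.10 = 0.05585 m/day.
Travel time t = L / v = 2420 / 0.05585 = 43333 days = 118.6 years.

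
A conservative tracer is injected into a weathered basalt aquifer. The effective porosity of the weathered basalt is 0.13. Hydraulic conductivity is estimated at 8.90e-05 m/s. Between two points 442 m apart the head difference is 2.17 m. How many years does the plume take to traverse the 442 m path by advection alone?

Convert K: 8.90e-05 m/s × 86400 = 7.690 m/day.
Hydraulic gradient i = Δh / L = 2.17 / 442 = 0.004910.
Darcy flux q = K · i = 7.690 × 0.004910 = 0.03775 m/day.
Seepage velocity v = q / n_e = 0.03775 / 0.13 = 0.2904 m/day.
Travel time t = L / v = 442 / 0.2904 = 1522 days = 4.167 years.

4.17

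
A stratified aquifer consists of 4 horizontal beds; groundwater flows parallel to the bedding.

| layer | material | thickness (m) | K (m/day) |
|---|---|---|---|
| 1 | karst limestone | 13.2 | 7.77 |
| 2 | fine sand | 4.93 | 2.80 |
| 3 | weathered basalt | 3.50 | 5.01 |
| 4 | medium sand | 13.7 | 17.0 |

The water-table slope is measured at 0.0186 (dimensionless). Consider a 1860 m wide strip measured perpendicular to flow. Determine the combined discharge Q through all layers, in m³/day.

12700

Flow is parallel to layering, so each bed carries its own Darcy discharge and the transmissivities add.
Σ(K_i·b_i) = 7.77×13.2 + 2.80×4.93 + 5.01×3.50 + 17.0×13.7 = 366.8 m²/day.
Hydraulic gradient i = 0.0186.
Q = Σ(K_i·b_i) · W · i = 366.8 × 1860 × 0.01860 = 12690 m³/day.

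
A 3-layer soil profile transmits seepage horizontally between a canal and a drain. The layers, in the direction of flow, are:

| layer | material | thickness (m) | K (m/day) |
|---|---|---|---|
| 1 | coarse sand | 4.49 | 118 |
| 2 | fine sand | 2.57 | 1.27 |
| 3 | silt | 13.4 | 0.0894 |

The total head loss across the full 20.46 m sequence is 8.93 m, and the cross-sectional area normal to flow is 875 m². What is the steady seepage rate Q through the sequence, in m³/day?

Flow is perpendicular to layering, so the layers act in series and the equivalent K is the thickness-weighted harmonic mean.
Total thickness L = 4.49 + 2.57 + 13.4 = 20.46 m.
Σ(b_i/K_i) = 4.49/118 + 2.57/1.27 + 13.4/0.0894 = 151.9 d.
K_eq = L / Σ(b_i/K_i) = 20.46 / 151.9 = 0.1346 m/day.
Q = K_eq · A · (Δh/L) = 0.1346 × 875 × (8.93/20.46) = 51.42 m³/day.

51.4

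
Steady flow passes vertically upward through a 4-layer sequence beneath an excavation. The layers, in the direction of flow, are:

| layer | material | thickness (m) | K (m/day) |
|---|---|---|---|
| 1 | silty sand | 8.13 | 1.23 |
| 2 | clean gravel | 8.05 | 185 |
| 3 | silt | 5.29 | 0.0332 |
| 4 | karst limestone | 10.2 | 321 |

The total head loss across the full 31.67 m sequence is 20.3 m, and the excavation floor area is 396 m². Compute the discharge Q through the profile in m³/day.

Flow is perpendicular to layering, so the layers act in series and the equivalent K is the thickness-weighted harmonic mean.
Total thickness L = 8.13 + 8.05 + 5.29 + 10.2 = 31.67 m.
Σ(b_i/K_i) = 8.13/1.23 + 8.05/185 + 5.29/0.0332 + 10.2/321 = 166.0 d.
K_eq = L / Σ(b_i/K_i) = 31.67 / 166.0 = 0.1908 m/day.
Q = K_eq · A · (Δh/L) = 0.1908 × 396 × (20.3/31.67) = 48.42 m³/day.

48.4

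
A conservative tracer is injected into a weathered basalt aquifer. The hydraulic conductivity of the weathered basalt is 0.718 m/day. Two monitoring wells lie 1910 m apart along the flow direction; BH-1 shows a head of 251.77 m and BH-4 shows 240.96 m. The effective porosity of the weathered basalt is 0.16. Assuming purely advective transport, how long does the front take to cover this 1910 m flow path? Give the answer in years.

Hydraulic gradient i = (251.77 − 240.96) / 1910 = 10.81 / 1910 = 0.005660.
Darcy flux q = K · i = 0.7180 × 0.005660 = 0.004064 m/day.
Seepage velocity v = q / n_e = 0.004064 / 0.16 = 0.02540 m/day.
Travel time t = L / v = 1910 / 0.02540 = 75203 days = 205.9 years.

206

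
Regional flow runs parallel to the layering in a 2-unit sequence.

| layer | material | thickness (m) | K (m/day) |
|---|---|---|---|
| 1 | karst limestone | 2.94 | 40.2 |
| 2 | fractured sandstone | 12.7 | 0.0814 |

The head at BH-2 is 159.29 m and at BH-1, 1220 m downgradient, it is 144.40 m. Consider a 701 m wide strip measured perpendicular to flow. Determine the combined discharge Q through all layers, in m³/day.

1020

Flow is parallel to layering, so each bed carries its own Darcy discharge and the transmissivities add.
Σ(K_i·b_i) = 40.2×2.94 + 0.0814×12.7 = 119.2 m²/day.
Hydraulic gradient i = (159.29 − 144.40) / 1220 = 14.89 / 1220 = 0.01220.
Q = Σ(K_i·b_i) · W · i = 119.2 × 701 × 0.01220 = 1020 m³/day.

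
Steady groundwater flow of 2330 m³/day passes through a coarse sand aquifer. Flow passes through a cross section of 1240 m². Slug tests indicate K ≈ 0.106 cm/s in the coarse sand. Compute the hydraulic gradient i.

Convert K: 0.106 cm/s × 864 = 91.58 m/day.
From Q = K·A·i, i = Q / (K·A) = 2330 / (91.58 × 1240) = 0.02052.

0.0205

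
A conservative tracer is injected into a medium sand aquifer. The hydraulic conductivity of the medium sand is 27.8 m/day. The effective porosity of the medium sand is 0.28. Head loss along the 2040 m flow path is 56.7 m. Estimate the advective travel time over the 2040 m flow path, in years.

Hydraulic gradient i = Δh / L = 56.7 / 2040 = 0.02779.
Darcy flux q = K · i = 27.80 × 0.02779 = 0.7727 m/day.
Seepage velocity v = q / n_e = 0.7727 / 0.28 = 2.760 m/day.
Travel time t = L / v = 2040 / 2.760 = 739.2 days = 2.024 years.

2.02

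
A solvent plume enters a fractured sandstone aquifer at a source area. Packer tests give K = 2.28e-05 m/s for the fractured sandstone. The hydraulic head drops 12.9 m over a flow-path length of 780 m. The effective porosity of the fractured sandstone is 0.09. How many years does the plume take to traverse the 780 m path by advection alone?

5.90

Convert K: 2.28e-05 m/s × 86400 = 1.970 m/day.
Hydraulic gradient i = Δh / L = 12.9 / 780 = 0.01654.
Darcy flux q = K · i = 1.970 × 0.01654 = 0.03258 m/day.
Seepage velocity v = q / n_e = 0.03258 / 0.09 = 0.3620 m/day.
Travel time t = L / v = 780 / 0.3620 = 2155 days = 5.899 years.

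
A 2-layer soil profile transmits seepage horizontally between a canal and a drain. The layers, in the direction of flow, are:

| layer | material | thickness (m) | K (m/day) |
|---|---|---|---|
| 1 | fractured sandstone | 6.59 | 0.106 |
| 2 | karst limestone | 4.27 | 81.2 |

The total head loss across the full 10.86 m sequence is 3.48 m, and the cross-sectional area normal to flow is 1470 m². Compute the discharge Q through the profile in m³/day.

Flow is perpendicular to layering, so the layers act in series and the equivalent K is the thickness-weighted harmonic mean.
Total thickness L = 6.59 + 4.27 = 10.86 m.
Σ(b_i/K_i) = 6.59/0.106 + 4.27/81.2 = 62.22 d.
K_eq = L / Σ(b_i/K_i) = 10.86 / 62.22 = 0.1745 m/day.
Q = K_eq · A · (Δh/L) = 0.1745 × 1470 × (3.48/10.86) = 82.21 m³/day.

82.2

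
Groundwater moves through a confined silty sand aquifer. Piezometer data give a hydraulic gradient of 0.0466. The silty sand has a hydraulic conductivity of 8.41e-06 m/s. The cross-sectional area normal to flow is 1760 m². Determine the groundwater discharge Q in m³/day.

59.6

Convert K: 8.41e-06 m/s × 86400 = 0.7266 m/day.
Hydraulic gradient i = 0.0466.
Darcy's law: Q = K · A · i = 0.7266 × 1760 × 0.04660 = 59.59 m³/day.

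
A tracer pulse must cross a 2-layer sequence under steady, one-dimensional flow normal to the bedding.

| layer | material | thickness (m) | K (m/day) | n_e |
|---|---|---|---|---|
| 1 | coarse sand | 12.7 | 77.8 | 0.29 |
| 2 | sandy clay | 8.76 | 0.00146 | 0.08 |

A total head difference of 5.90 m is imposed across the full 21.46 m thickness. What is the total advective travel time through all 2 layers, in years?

With flow normal to the layers, continuity requires the same specific discharge q through every layer.
Σ(b_i/K_i) = 12.7/77.8 + 8.76/0.00146 = 6000 d.
q = Δh / Σ(b_i/K_i) = 5.90 / 6000 = 0.0009833 m/day.
In each layer the seepage velocity is v_i = q/n_i, so the layer transit time is t_i = b_i·n_i / q:
  layer 1 (coarse sand): t_1 = 12.7 × 0.29 / 0.0009833 = 3746 d
  layer 2 (sandy clay): t_2 = 8.76 × 0.08 / 0.0009833 = 712.7 d
Total t = Σ t_i = 4458 days = 12.21 years.

12.2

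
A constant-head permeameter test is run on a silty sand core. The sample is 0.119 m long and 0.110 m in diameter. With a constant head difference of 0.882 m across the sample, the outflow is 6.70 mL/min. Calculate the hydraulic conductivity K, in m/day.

0.137

Cross-sectional area A = π·(d/2)² = π × (0.110/2)² = 0.009503 m².
Convert discharge: 6.70 mL/min = 1.117e-07 m³/s.
Darcy's law rearranged: K = Q·L / (A·Δh) = 1.117e-07 × 0.119 / (0.009503 × 0.882) = 1.585e-06 m/s = 0.1370 m/day.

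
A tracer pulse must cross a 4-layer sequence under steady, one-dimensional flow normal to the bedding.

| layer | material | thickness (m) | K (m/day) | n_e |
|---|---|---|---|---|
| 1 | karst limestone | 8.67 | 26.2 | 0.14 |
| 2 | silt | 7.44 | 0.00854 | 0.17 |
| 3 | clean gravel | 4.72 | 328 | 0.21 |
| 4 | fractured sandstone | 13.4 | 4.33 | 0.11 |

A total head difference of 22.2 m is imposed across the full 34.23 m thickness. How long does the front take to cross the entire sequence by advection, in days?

195

With flow normal to the layers, continuity requires the same specific discharge q through every layer.
Σ(b_i/K_i) = 8.67/26.2 + 7.44/0.00854 + 4.72/328 + 13.4/4.33 = 874.6 d.
q = Δh / Σ(b_i/K_i) = 22.2 / 874.6 = 0.02538 m/day.
In each layer the seepage velocity is v_i = q/n_i, so the layer transit time is t_i = b_i·n_i / q:
  layer 1 (karst limestone): t_1 = 8.67 × 0.14 / 0.02538 = 47.82 d
  layer 2 (silt): t_2 = 7.44 × 0.17 / 0.02538 = 49.83 d
  layer 3 (clean gravel): t_3 = 4.72 × 0.21 / 0.02538 = 39.05 d
  layer 4 (fractured sandstone): t_4 = 13.4 × 0.11 / 0.02538 = 58.07 d
Total t = Σ t_i = 194.8 days.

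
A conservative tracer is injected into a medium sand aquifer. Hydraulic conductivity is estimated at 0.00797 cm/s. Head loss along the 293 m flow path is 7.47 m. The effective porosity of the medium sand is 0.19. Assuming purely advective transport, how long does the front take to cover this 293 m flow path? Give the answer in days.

Convert K: 0.00797 cm/s × 864 = 6.886 m/day.
Hydraulic gradient i = Δh / L = 7.47 / 293 = 0.02549.
Darcy flux q = K · i = 6.886 × 0.02549 = 0.1756 m/day.
Seepage velocity v = q / n_e = 0.1756 / 0.19 = 0.9240 m/day.
Travel time t = L / v = 293 / 0.9240 = 317.1 days.

317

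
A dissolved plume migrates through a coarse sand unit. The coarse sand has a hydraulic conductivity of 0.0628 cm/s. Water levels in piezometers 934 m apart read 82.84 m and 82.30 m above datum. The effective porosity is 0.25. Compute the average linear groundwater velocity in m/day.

Convert K: 0.0628 cm/s × 864 = 54.26 m/day.
Hydraulic gradient i = (82.84 − 82.30) / 934 = 0.54 / 934 = 0.0005782.
Darcy flux q = K · i = 54.26 × 0.0005782 = 0.03137 m/day.
Seepage velocity v = q / n_e = 0.03137 / 0.25 = 0.1255 m/day.

0.125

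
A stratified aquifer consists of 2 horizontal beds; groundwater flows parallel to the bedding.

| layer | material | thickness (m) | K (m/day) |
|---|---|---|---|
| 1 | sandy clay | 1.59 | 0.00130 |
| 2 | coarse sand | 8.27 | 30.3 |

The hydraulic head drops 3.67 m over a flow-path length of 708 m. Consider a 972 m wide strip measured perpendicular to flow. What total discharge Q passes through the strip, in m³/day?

1260

Flow is parallel to layering, so each bed carries its own Darcy discharge and the transmissivities add.
Σ(K_i·b_i) = 0.00130×1.59 + 30.3×8.27 = 250.6 m²/day.
Hydraulic gradient i = Δh / L = 3.67 / 708 = 0.005184.
Q = Σ(K_i·b_i) · W · i = 250.6 × 972 × 0.005184 = 1263 m³/day.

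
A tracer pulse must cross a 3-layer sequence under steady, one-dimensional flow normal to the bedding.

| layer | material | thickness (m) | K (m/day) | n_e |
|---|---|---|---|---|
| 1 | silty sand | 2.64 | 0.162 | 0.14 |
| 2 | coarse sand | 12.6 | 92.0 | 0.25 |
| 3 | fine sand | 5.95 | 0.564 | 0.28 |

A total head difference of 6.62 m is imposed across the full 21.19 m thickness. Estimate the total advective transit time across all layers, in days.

21.1

With flow normal to the layers, continuity requires the same specific discharge q through every layer.
Σ(b_i/K_i) = 2.64/0.162 + 12.6/92.0 + 5.95/0.564 = 26.98 d.
q = Δh / Σ(b_i/K_i) = 6.62 / 26.98 = 0.2453 m/day.
In each layer the seepage velocity is v_i = q/n_i, so the layer transit time is t_i = b_i·n_i / q:
  layer 1 (silty sand): t_1 = 2.64 × 0.14 / 0.2453 = 1.506 d
  layer 2 (coarse sand): t_2 = 12.6 × 0.25 / 0.2453 = 12.84 d
  layer 3 (fine sand): t_3 = 5.95 × 0.28 / 0.2453 = 6.791 d
Total t = Σ t_i = 21.14 days.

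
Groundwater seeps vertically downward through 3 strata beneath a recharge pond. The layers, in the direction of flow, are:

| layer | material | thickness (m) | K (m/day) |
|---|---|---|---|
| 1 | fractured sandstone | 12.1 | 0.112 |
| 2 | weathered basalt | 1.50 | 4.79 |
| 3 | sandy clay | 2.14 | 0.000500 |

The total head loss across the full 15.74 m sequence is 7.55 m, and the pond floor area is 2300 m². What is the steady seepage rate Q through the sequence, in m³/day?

3.96

Flow is perpendicular to layering, so the layers act in series and the equivalent K is the thickness-weighted harmonic mean.
Total thickness L = 12.1 + 1.50 + 2.14 = 15.74 m.
Σ(b_i/K_i) = 12.1/0.112 + 1.50/4.79 + 2.14/0.000500 = 4388 d.
K_eq = L / Σ(b_i/K_i) = 15.74 / 4388 = 0.003587 m/day.
Q = K_eq · A · (Δh/L) = 0.003587 × 2300 × (7.55/15.74) = 3.957 m³/day.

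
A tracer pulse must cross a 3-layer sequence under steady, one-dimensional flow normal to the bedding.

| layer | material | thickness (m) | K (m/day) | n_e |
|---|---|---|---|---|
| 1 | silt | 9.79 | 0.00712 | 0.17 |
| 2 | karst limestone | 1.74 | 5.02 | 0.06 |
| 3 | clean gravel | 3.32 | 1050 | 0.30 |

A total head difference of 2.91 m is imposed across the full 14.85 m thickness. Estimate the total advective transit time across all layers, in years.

3.58

With flow normal to the layers, continuity requires the same specific discharge q through every layer.
Σ(b_i/K_i) = 9.79/0.00712 + 1.74/5.02 + 3.32/1050 = 1375 d.
q = Δh / Σ(b_i/K_i) = 2.91 / 1375 = 0.002116 m/day.
In each layer the seepage velocity is v_i = q/n_i, so the layer transit time is t_i = b_i·n_i / q:
  layer 1 (silt): t_1 = 9.79 × 0.17 / 0.002116 = 786.6 d
  layer 2 (karst limestone): t_2 = 1.74 × 0.06 / 0.002116 = 49.34 d
  layer 3 (clean gravel): t_3 = 3.32 × 0.30 / 0.002116 = 470.7 d
Total t = Σ t_i = 1307 days = 3.577 years.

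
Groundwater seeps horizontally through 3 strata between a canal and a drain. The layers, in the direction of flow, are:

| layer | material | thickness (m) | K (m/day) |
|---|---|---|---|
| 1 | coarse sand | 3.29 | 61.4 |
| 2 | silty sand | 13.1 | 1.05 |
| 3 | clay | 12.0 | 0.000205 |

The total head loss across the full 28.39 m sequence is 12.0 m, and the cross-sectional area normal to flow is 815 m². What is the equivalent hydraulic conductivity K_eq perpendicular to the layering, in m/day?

Flow is perpendicular to layering, so the layers act in series and the equivalent K is the thickness-weighted harmonic mean.
Total thickness L = 3.29 + 13.1 + 12.0 = 28.39 m.
Σ(b_i/K_i) = 3.29/61.4 + 13.1/1.05 + 12.0/0.000205 = 58549 d.
K_eq = L / Σ(b_i/K_i) = 28.39 / 58549 = 0.0004849 m/day.

0.000485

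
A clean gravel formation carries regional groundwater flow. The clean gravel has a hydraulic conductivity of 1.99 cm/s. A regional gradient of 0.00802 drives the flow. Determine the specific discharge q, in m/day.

13.8

Convert K: 1.99 cm/s × 864 = 1719 m/day.
Hydraulic gradient i = 0.00802.
Specific discharge q = K · i = 1719 × 0.008020 = 13.79 m/day.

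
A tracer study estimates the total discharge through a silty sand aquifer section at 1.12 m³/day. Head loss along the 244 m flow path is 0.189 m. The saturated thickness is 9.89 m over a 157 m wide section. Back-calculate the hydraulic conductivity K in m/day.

0.931

Cross-sectional area A = 157 × 9.89 = 1553 m².
Hydraulic gradient i = Δh / L = 0.189 / 244 = 0.0007746.
From Q = K·A·i, K = Q / (A·i) = 1.12 / (1553 × 0.0007746) = 0.9312 m/day.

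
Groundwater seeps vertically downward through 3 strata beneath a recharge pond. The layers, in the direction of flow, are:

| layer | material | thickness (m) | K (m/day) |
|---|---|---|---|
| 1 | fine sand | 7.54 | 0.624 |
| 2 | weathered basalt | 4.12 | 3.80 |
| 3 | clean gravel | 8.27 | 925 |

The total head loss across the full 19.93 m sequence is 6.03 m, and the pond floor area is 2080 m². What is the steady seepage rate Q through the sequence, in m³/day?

Flow is perpendicular to layering, so the layers act in series and the equivalent K is the thickness-weighted harmonic mean.
Total thickness L = 7.54 + 4.12 + 8.27 = 19.93 m.
Σ(b_i/K_i) = 7.54/0.624 + 4.12/3.80 + 8.27/925 = 13.18 d.
K_eq = L / Σ(b_i/K_i) = 19.93 / 13.18 = 1.513 m/day.
Q = K_eq · A · (Δh/L) = 1.513 × 2080 × (6.03/19.93) = 951.9 m³/day.

952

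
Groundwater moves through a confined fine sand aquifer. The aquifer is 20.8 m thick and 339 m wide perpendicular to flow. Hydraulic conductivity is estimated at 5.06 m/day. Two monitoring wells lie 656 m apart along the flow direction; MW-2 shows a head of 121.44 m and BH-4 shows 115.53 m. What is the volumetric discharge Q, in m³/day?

Cross-sectional area A = 339 × 20.8 = 7051 m².
Hydraulic gradient i = (121.44 − 115.53) / 656 = 5.91 / 656 = 0.009009.
Darcy's law: Q = K · A · i = 5.060 × 7051 × 0.009009 = 321.4 m³/day.

321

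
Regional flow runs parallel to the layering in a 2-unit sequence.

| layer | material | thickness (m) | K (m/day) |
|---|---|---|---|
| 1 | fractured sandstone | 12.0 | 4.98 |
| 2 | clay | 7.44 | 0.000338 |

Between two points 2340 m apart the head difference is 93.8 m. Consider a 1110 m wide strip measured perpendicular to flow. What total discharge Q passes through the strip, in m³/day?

2660

Flow is parallel to layering, so each bed carries its own Darcy discharge and the transmissivities add.
Σ(K_i·b_i) = 4.98×12.0 + 0.000338×7.44 = 59.76 m²/day.
Hydraulic gradient i = Δh / L = 93.8 / 2340 = 0.04009.
Q = Σ(K_i·b_i) · W · i = 59.76 × 1110 × 0.04009 = 2659 m³/day.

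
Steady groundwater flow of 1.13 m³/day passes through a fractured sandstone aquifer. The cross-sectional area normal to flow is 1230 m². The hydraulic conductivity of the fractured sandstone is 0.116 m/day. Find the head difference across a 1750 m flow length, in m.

13.9

From Q = K·A·i, i = Q / (K·A) = 1.13 / (0.1160 × 1230) = 0.007920.
Head loss Δh = i · L = 0.007920 × 1750 = 13.86 m.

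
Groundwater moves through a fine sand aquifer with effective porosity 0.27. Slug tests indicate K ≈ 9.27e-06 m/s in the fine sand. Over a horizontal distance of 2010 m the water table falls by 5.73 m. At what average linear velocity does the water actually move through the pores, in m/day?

0.00846

Convert K: 9.27e-06 m/s × 86400 = 0.8009 m/day.
Hydraulic gradient i = Δh / L = 5.73 / 2010 = 0.002851.
Darcy flux q = K · i = 0.8009 × 0.002851 = 0.002283 m/day.
Seepage velocity v = q / n_e = 0.002283 / 0.27 = 0.008456 m/day.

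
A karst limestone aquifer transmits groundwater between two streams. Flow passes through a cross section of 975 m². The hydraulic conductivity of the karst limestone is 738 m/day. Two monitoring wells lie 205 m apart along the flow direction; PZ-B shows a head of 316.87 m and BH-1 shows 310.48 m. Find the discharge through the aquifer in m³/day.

Hydraulic gradient i = (316.87 − 310.48) / 205 = 6.39 / 205 = 0.03117.
Darcy's law: Q = K · A · i = 738.0 × 975.0 × 0.03117 = 22429 m³/day.

22400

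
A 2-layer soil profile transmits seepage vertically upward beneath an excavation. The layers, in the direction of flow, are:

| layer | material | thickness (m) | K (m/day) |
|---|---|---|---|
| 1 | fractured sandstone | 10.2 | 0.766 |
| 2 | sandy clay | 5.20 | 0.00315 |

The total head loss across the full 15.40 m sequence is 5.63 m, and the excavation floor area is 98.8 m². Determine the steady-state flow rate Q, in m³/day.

Flow is perpendicular to layering, so the layers act in series and the equivalent K is the thickness-weighted harmonic mean.
Total thickness L = 10.2 + 5.20 = 15.40 m.
Σ(b_i/K_i) = 10.2/0.766 + 5.20/0.00315 = 1664 d.
K_eq = L / Σ(b_i/K_i) = 15.40 / 1664 = 0.009254 m/day.
Q = K_eq · A · (Δh/L) = 0.009254 × 98.8 × (5.63/15.40) = 0.3343 m³/day.

0.334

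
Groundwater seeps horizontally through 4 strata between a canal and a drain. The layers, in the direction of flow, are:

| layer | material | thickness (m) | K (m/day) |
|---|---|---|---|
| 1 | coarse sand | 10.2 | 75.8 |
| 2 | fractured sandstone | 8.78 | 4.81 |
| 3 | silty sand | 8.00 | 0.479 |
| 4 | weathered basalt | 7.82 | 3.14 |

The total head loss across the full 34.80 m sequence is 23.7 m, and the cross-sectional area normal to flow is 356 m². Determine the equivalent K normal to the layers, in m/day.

1.65

Flow is perpendicular to layering, so the layers act in series and the equivalent K is the thickness-weighted harmonic mean.
Total thickness L = 10.2 + 8.78 + 8.00 + 7.82 = 34.80 m.
Σ(b_i/K_i) = 10.2/75.8 + 8.78/4.81 + 8.00/0.479 + 7.82/3.14 = 21.15 d.
K_eq = L / Σ(b_i/K_i) = 34.80 / 21.15 = 1.645 m/day.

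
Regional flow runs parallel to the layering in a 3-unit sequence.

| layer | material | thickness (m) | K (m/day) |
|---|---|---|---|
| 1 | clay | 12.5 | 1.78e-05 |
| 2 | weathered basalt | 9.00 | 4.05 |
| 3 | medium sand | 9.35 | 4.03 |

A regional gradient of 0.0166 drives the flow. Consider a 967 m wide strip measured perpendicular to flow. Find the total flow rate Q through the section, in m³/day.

1190

Flow is parallel to layering, so each bed carries its own Darcy discharge and the transmissivities add.
Σ(K_i·b_i) = 1.78e-05×12.5 + 4.05×9.00 + 4.03×9.35 = 74.13 m²/day.
Hydraulic gradient i = 0.0166.
Q = Σ(K_i·b_i) · W · i = 74.13 × 967 × 0.01660 = 1190 m³/day.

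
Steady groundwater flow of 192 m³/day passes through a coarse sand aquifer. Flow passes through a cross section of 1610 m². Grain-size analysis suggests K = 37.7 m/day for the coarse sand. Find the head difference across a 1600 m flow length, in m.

5.06

From Q = K·A·i, i = Q / (K·A) = 192 / (37.70 × 1610) = 0.003163.
Head loss Δh = i · L = 0.003163 × 1600 = 5.061 m.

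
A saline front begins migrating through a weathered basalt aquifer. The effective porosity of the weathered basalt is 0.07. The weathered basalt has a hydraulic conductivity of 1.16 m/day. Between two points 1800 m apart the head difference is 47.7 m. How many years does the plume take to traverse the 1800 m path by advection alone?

Hydraulic gradient i = Δh / L = 47.7 / 1800 = 0.02650.
Darcy flux q = K · i = 1.160 × 0.02650 = 0.03074 m/day.
Seepage velocity v = q / n_e = 0.03074 / 0.07 = 0.4391 m/day.
Travel time t = L / v = 1800 / 0.4391 = 4099 days = 11.22 years.

11.2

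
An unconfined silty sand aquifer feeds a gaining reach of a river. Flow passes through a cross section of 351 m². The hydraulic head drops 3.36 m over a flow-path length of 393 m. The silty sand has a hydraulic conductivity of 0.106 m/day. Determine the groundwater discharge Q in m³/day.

Hydraulic gradient i = Δh / L = 3.36 / 393 = 0.008550.
Darcy's law: Q = K · A · i = 0.1060 × 351.0 × 0.008550 = 0.3181 m³/day.

0.318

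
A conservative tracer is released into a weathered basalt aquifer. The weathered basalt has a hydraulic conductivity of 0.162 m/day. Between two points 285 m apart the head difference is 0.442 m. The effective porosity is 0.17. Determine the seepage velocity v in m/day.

Hydraulic gradient i = Δh / L = 0.442 / 285 = 0.001551.
Darcy flux q = K · i = 0.1620 × 0.001551 = 0.0002512 m/day.
Seepage velocity v = q / n_e = 0.0002512 / 0.17 = 0.001478 m/day.

0.00148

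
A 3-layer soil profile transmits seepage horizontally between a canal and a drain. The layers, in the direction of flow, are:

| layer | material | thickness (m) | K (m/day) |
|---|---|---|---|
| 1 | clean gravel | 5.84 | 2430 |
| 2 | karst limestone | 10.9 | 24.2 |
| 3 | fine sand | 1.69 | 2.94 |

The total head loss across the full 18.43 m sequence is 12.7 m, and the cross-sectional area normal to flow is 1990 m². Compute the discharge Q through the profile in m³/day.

Flow is perpendicular to layering, so the layers act in series and the equivalent K is the thickness-weighted harmonic mean.
Total thickness L = 5.84 + 10.9 + 1.69 = 18.43 m.
Σ(b_i/K_i) = 5.84/2430 + 10.9/24.2 + 1.69/2.94 = 1.028 d.
K_eq = L / Σ(b_i/K_i) = 18.43 / 1.028 = 17.93 m/day.
Q = K_eq · A · (Δh/L) = 17.93 × 1990 × (12.7/18.43) = 24593 m³/day.

24600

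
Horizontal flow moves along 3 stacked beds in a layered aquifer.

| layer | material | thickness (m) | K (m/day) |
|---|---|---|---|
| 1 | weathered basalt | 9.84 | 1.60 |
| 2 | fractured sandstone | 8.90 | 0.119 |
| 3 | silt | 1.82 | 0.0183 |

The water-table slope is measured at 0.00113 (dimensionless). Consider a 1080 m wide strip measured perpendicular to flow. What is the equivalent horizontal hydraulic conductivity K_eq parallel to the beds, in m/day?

0.819

Flow is parallel to layering, so each bed carries its own Darcy discharge and the transmissivities add.
Σ(K_i·b_i) = 1.60×9.84 + 0.119×8.90 + 0.0183×1.82 = 16.84 m²/day.
Total thickness b = 20.56 m, so K_eq = Σ(K_i·b_i)/b = 0.8189 m/day.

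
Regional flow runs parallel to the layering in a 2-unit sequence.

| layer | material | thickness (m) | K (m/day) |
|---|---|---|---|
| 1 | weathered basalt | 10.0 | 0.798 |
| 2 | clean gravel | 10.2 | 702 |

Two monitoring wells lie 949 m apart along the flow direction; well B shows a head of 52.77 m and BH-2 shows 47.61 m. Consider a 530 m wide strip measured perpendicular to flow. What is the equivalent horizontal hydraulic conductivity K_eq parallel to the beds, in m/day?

355

Flow is parallel to layering, so each bed carries its own Darcy discharge and the transmissivities add.
Σ(K_i·b_i) = 0.798×10.0 + 702×10.2 = 7168 m²/day.
Total thickness b = 20.20 m, so K_eq = Σ(K_i·b_i)/b = 354.9 m/day.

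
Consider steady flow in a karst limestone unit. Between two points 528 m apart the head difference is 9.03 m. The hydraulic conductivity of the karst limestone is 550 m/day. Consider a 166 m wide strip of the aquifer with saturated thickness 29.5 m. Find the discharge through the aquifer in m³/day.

46100

Cross-sectional area A = 166 × 29.5 = 4897 m².
Hydraulic gradient i = Δh / L = 9.03 / 528 = 0.01710.
Darcy's law: Q = K · A · i = 550.0 × 4897 × 0.01710 = 46062 m³/day.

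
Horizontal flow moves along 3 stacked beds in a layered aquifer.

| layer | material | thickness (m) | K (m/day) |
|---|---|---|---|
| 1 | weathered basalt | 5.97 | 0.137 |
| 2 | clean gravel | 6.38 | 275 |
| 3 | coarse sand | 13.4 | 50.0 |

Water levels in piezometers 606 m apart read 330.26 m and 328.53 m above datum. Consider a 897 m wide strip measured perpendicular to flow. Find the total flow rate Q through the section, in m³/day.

Flow is parallel to layering, so each bed carries its own Darcy discharge and the transmissivities add.
Σ(K_i·b_i) = 0.137×5.97 + 275×6.38 + 50.0×13.4 = 2425 m²/day.
Hydraulic gradient i = (330.26 − 328.53) / 606 = 1.73 / 606 = 0.002855.
Q = Σ(K_i·b_i) · W · i = 2425 × 897 × 0.002855 = 6211 m³/day.

6210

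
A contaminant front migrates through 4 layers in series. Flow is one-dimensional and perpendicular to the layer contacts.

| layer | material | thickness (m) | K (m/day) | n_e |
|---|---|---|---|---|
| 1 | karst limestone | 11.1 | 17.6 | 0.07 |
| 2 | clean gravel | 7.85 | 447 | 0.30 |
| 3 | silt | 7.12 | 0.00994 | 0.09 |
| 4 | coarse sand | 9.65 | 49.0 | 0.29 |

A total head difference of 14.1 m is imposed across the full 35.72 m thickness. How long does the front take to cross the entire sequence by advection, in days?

334

With flow normal to the layers, continuity requires the same specific discharge q through every layer.
Σ(b_i/K_i) = 11.1/17.6 + 7.85/447 + 7.12/0.00994 + 9.65/49.0 = 717.1 d.
q = Δh / Σ(b_i/K_i) = 14.1 / 717.1 = 0.01966 m/day.
In each layer the seepage velocity is v_i = q/n_i, so the layer transit time is t_i = b_i·n_i / q:
  layer 1 (karst limestone): t_1 = 11.1 × 0.07 / 0.01966 = 39.52 d
  layer 2 (clean gravel): t_2 = 7.85 × 0.30 / 0.01966 = 119.8 d
  layer 3 (silt): t_3 = 7.12 × 0.09 / 0.01966 = 32.59 d
  layer 4 (coarse sand): t_4 = 9.65 × 0.29 / 0.01966 = 142.3 d
Total t = Σ t_i = 334.2 days.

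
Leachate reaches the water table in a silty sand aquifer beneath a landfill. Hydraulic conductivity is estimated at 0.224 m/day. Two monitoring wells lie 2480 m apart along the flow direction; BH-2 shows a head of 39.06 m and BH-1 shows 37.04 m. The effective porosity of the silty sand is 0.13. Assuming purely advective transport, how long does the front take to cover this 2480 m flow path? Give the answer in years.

4840

Hydraulic gradient i = (39.06 − 37.04) / 2480 = 2.02 / 2480 = 0.0008145.
Darcy flux q = K · i = 0.2240 × 0.0008145 = 0.0001825 m/day.
Seepage velocity v = q / n_e = 0.0001825 / 0.13 = 0.001403 m/day.
Travel time t = L / v = 2480 / 0.001403 = 1.767e+06 days = 4838 years.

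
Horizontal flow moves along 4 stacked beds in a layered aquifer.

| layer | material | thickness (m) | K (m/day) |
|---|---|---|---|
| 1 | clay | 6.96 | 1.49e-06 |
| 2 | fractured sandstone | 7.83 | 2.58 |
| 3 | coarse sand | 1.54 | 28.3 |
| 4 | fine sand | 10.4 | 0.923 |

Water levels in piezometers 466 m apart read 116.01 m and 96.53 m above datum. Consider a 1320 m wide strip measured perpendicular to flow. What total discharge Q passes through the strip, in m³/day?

4050

Flow is parallel to layering, so each bed carries its own Darcy discharge and the transmissivities add.
Σ(K_i·b_i) = 1.49e-06×6.96 + 2.58×7.83 + 28.3×1.54 + 0.923×10.4 = 73.38 m²/day.
Hydraulic gradient i = (116.01 − 96.53) / 466 = 19.48 / 466 = 0.04180.
Q = Σ(K_i·b_i) · W · i = 73.38 × 1320 × 0.04180 = 4049 m³/day.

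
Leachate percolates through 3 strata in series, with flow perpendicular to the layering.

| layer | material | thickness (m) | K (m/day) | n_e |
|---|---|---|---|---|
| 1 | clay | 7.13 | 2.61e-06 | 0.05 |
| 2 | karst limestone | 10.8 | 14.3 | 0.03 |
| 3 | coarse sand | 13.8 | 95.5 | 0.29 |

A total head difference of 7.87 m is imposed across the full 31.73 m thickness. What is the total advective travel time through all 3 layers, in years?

With flow normal to the layers, continuity requires the same specific discharge q through every layer.
Σ(b_i/K_i) = 7.13/2.61e-06 + 10.8/14.3 + 13.8/95.5 = 2.732e+06 d.
q = Δh / Σ(b_i/K_i) = 7.87 / 2.732e+06 = 2.881e-06 m/day.
In each layer the seepage velocity is v_i = q/n_i, so the layer transit time is t_i = b_i·n_i / q:
  layer 1 (clay): t_1 = 7.13 × 0.05 / 2.881e-06 = 1.237e+05 d
  layer 2 (karst limestone): t_2 = 10.8 × 0.03 / 2.881e-06 = 1.125e+05 d
  layer 3 (coarse sand): t_3 = 13.8 × 0.29 / 2.881e-06 = 1.389e+06 d
Total t = Σ t_i = 1.625e+06 days = 4450 years.

4450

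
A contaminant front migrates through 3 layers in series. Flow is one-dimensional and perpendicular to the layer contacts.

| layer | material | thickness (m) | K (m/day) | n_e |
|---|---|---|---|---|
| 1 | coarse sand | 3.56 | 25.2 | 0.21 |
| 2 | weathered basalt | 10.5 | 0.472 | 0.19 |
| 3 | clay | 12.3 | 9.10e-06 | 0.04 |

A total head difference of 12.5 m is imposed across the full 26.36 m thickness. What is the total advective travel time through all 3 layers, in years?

With flow normal to the layers, continuity requires the same specific discharge q through every layer.
Σ(b_i/K_i) = 3.56/25.2 + 10.5/0.472 + 12.3/9.10e-06 = 1.352e+06 d.
q = Δh / Σ(b_i/K_i) = 12.5 / 1.352e+06 = 9.248e-06 m/day.
In each layer the seepage velocity is v_i = q/n_i, so the layer transit time is t_i = b_i·n_i / q:
  layer 1 (coarse sand): t_1 = 3.56 × 0.21 / 9.248e-06 = 80841 d
  layer 2 (weathered basalt): t_2 = 10.5 × 0.19 / 9.248e-06 = 2.157e+05 d
  layer 3 (clay): t_3 = 12.3 × 0.04 / 9.248e-06 = 53202 d
Total t = Σ t_i = 3.498e+05 days = 957.6 years.

958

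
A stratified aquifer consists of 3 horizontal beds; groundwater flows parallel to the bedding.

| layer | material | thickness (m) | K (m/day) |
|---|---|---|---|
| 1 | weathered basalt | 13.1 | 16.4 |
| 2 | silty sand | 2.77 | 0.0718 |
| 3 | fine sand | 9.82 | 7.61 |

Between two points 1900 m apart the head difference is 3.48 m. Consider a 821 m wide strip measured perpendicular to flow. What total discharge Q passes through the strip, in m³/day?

Flow is parallel to layering, so each bed carries its own Darcy discharge and the transmissivities add.
Σ(K_i·b_i) = 16.4×13.1 + 0.0718×2.77 + 7.61×9.82 = 289.8 m²/day.
Hydraulic gradient i = Δh / L = 3.48 / 1900 = 0.001832.
Q = Σ(K_i·b_i) · W · i = 289.8 × 821 × 0.001832 = 435.7 m³/day.

436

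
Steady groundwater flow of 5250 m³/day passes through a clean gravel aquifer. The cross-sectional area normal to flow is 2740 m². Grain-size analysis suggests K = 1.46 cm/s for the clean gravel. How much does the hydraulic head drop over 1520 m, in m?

2.31

Convert K: 1.46 cm/s × 864 = 1261 m/day.
From Q = K·A·i, i = Q / (K·A) = 5250 / (1261 × 2740) = 0.001519.
Head loss Δh = i · L = 0.001519 × 1520 = 2.309 m.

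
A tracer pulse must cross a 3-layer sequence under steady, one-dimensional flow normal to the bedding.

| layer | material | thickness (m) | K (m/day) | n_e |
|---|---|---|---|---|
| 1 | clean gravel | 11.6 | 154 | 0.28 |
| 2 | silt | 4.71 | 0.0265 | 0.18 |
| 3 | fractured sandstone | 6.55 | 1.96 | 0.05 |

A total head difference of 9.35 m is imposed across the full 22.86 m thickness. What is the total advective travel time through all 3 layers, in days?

With flow normal to the layers, continuity requires the same specific discharge q through every layer.
Σ(b_i/K_i) = 11.6/154 + 4.71/0.0265 + 6.55/1.96 = 181.2 d.
q = Δh / Σ(b_i/K_i) = 9.35 / 181.2 = 0.05161 m/day.
In each layer the seepage velocity is v_i = q/n_i, so the layer transit time is t_i = b_i·n_i / q:
  layer 1 (clean gravel): t_1 = 11.6 × 0.28 / 0.05161 = 62.93 d
  layer 2 (silt): t_2 = 4.71 × 0.18 / 0.05161 = 16.43 d
  layer 3 (fractured sandstone): t_3 = 6.55 × 0.05 / 0.05161 = 6.345 d
Total t = Σ t_i = 85.70 days.

85.7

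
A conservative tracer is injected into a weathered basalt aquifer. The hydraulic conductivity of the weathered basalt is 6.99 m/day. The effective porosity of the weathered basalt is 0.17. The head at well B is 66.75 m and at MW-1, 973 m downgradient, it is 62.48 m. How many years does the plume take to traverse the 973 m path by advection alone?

14.8

Hydraulic gradient i = (66.75 − 62.48) / 973 = 4.27 / 973 = 0.004388.
Darcy flux q = K · i = 6.990 × 0.004388 = 0.03068 m/day.
Seepage velocity v = q / n_e = 0.03068 / 0.17 = 0.1804 m/day.
Travel time t = L / v = 973 / 0.1804 = 5392 days = 14.76 years.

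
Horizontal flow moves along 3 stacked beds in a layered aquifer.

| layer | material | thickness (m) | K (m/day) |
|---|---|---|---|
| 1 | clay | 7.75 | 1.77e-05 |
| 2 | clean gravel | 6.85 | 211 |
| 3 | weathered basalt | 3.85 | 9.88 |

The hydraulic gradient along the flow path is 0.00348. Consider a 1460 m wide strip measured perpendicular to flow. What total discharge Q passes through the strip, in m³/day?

Flow is parallel to layering, so each bed carries its own Darcy discharge and the transmissivities add.
Σ(K_i·b_i) = 1.77e-05×7.75 + 211×6.85 + 9.88×3.85 = 1483 m²/day.
Hydraulic gradient i = 0.00348.
Q = Σ(K_i·b_i) · W · i = 1483 × 1460 × 0.003480 = 7537 m³/day.

7540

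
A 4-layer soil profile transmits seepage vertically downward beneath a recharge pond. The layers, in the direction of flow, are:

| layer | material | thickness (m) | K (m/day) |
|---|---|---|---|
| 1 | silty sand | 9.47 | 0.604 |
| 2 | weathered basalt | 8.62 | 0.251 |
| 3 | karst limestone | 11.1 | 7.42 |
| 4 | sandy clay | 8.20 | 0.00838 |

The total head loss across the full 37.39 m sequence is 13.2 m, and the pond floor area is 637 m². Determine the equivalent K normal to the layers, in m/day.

Flow is perpendicular to layering, so the layers act in series and the equivalent K is the thickness-weighted harmonic mean.
Total thickness L = 9.47 + 8.62 + 11.1 + 8.20 = 37.39 m.
Σ(b_i/K_i) = 9.47/0.604 + 8.62/0.251 + 11.1/7.42 + 8.20/0.00838 = 1030 d.
K_eq = L / Σ(b_i/K_i) = 37.39 / 1030 = 0.03630 m/day.

0.0363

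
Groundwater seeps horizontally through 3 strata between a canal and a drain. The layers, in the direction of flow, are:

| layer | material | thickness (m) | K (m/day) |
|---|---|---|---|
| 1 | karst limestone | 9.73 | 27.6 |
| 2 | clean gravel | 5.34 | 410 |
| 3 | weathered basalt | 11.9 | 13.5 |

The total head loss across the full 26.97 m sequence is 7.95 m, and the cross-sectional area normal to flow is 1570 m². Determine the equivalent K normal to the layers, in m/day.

21.6

Flow is perpendicular to layering, so the layers act in series and the equivalent K is the thickness-weighted harmonic mean.
Total thickness L = 9.73 + 5.34 + 11.9 = 26.97 m.
Σ(b_i/K_i) = 9.73/27.6 + 5.34/410 + 11.9/13.5 = 1.247 d.
K_eq = L / Σ(b_i/K_i) = 26.97 / 1.247 = 21.63 m/day.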